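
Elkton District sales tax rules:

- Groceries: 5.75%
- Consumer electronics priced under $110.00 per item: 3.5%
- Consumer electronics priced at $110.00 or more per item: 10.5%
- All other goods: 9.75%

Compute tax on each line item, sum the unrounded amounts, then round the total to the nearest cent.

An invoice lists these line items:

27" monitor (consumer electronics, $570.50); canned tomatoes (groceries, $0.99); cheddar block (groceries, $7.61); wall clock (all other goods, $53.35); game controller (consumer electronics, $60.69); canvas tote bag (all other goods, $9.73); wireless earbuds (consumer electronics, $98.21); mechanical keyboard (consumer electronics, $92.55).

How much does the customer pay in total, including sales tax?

$968.98

27" monitor $570.50: consumer electronics, $110.00 or more → 10.5% → $59.9025
Canned tomatoes $0.99: groceries → 5.75% → $0.056925
Cheddar block $7.61: groceries → 5.75% → $0.437575
Wall clock $53.35: all other goods → 9.75% → $5.201625
Game controller $60.69: consumer electronics, under $110.00 → 3.5% → $2.12415
Canvas tote bag $9.73: all other goods → 9.75% → $0.948675
Wireless earbuds $98.21: consumer electronics, under $110.00 → 3.5% → $3.43735
Mechanical keyboard $92.55: consumer electronics, under $110.00 → 3.5% → $3.23925
Subtotal = $893.63; unrounded tax = $75.34805 → $75.35; total due = $968.98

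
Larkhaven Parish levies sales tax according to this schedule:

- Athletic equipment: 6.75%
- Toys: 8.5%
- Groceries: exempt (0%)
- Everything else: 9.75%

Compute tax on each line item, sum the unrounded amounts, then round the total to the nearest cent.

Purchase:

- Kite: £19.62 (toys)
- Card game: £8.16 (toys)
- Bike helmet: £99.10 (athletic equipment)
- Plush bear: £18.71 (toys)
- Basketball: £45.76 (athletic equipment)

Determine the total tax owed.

£13.73

Kite £19.62: toys → 8.5% → £1.6677
Card game £8.16: toys → 8.5% → £0.6936
Bike helmet £99.10: athletic equipment → 6.75% → £6.68925
Plush bear £18.71: toys → 8.5% → £1.59035
Basketball £45.76: athletic equipment → 6.75% → £3.0888
Unrounded tax sum = £13.7297 → £13.73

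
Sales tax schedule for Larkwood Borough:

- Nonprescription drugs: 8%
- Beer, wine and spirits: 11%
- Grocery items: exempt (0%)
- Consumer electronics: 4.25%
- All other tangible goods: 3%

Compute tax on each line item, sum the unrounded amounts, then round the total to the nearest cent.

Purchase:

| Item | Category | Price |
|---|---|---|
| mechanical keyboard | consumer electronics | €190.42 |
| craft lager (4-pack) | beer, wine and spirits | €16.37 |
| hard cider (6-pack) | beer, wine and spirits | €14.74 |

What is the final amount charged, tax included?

€233.04

Mechanical keyboard €190.42: consumer electronics → 4.25% → €8.09285
Craft lager (4-pack) €16.37: beer, wine and spirits → 11% → €1.8007
Hard cider (6-pack) €14.74: beer, wine and spirits → 11% → €1.6214
Subtotal = €221.53; unrounded tax = €11.51495 → €11.51; total due = €233.04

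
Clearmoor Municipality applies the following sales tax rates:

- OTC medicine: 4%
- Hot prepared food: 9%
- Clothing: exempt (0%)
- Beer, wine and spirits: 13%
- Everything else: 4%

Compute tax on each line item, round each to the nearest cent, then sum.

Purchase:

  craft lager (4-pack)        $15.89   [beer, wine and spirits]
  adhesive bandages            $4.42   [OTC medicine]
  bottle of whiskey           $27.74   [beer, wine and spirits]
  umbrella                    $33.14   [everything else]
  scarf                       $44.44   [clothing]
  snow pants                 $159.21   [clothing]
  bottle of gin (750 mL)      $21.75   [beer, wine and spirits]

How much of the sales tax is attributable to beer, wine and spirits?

Craft lager (4-pack) $15.89: beer, wine and spirits → 13% → $2.07
Bottle of whiskey $27.74: beer, wine and spirits → 13% → $3.61
Bottle of gin (750 mL) $21.75: beer, wine and spirits → 13% → $2.83
Tax on beer, wine and spirits = $2.07 + $3.61 + $2.83 = $8.51

$8.51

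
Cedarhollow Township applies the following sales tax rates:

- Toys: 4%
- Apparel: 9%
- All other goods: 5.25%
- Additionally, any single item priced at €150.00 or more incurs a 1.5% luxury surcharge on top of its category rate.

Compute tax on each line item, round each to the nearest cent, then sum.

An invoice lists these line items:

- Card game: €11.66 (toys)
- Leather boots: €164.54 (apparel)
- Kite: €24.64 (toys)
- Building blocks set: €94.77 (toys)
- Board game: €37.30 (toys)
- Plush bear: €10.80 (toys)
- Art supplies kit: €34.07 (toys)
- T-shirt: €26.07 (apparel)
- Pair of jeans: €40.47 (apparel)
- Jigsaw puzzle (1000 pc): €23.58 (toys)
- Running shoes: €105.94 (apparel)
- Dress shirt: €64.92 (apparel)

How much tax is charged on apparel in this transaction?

€38.64

Leather boots €164.54: apparel → 9% + 1.5% surcharge = 10.5% → €17.28
T-shirt €26.07: apparel → 9% → €2.35
Pair of jeans €40.47: apparel → 9% → €3.64
Running shoes €105.94: apparel → 9% → €9.53
Dress shirt €64.92: apparel → 9% → €5.84
Tax on apparel = €17.28 + €2.35 + €3.64 + €9.53 + €5.84 = €38.64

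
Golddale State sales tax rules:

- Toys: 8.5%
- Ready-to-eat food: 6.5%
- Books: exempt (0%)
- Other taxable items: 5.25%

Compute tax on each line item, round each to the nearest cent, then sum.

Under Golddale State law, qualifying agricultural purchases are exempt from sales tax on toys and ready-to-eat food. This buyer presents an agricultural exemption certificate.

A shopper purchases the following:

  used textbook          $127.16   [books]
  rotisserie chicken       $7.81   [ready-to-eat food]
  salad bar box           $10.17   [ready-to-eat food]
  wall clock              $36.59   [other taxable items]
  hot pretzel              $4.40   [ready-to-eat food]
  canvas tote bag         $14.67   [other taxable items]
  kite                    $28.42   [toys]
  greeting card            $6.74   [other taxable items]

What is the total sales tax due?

$3.04

Used textbook $127.16: books → 0% → $0.00
Rotisserie chicken $7.81: ready-to-eat food, buyer-exempt → 0% → $0.00
Salad bar box $10.17: ready-to-eat food, buyer-exempt → 0% → $0.00
Wall clock $36.59: other taxable items → 5.25% → $1.92
Hot pretzel $4.40: ready-to-eat food, buyer-exempt → 0% → $0.00
Canvas tote bag $14.67: other taxable items → 5.25% → $0.77
Kite $28.42: toys, buyer-exempt → 0% → $0.00
Greeting card $6.74: other taxable items → 5.25% → $0.35
Total tax = $1.92 + $0.77 + $0.35 = $3.04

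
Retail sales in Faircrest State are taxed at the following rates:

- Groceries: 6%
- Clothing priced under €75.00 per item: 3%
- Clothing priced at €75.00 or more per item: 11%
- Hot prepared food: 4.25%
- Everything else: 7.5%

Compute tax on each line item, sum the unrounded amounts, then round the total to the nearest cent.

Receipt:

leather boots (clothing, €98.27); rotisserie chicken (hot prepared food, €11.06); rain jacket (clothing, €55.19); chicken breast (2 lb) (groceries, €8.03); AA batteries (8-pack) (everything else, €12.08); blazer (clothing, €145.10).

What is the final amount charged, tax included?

€360.01

Leather boots €98.27: clothing, €75.00 or more → 11% → €10.8097
Rotisserie chicken €11.06: hot prepared food → 4.25% → €0.47005
Rain jacket €55.19: clothing, under €75.00 → 3% → €1.6557
Chicken breast (2 lb) €8.03: groceries → 6% → €0.4818
AA batteries (8-pack) €12.08: everything else → 7.5% → €0.906
Blazer €145.10: clothing, €75.00 or more → 11% → €15.961
Subtotal = €329.73; unrounded tax = €30.28425 → €30.28; total due = €360.01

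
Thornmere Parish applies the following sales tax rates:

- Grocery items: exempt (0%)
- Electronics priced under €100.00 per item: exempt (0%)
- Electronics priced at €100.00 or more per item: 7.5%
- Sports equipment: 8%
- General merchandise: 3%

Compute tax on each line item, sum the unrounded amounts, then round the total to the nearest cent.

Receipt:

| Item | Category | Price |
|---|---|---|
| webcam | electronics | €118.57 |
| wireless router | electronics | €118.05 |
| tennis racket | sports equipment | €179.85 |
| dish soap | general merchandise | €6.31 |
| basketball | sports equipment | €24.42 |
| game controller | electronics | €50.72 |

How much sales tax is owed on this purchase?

Webcam €118.57: electronics, €100.00 or more → 7.5% → €8.89275
Wireless router €118.05: electronics, €100.00 or more → 7.5% → €8.85375
Tennis racket €179.85: sports equipment → 8% → €14.388
Dish soap €6.31: general merchandise → 3% → €0.1893
Basketball €24.42: sports equipment → 8% → €1.9536
Game controller €50.72: electronics, under €100.00 → 0% → €0.00
Unrounded tax sum = €34.2774 → €34.28

€34.28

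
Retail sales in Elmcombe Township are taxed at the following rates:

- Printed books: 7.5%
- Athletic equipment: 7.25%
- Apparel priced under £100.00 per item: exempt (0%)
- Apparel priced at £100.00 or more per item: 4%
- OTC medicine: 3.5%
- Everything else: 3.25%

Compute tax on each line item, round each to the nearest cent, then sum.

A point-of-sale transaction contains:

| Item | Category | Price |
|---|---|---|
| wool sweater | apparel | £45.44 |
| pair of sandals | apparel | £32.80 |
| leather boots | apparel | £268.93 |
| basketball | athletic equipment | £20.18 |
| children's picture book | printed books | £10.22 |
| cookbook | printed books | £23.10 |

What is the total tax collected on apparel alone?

£10.76

Wool sweater £45.44: apparel, under £100.00 → 0% → £0.00
Pair of sandals £32.80: apparel, under £100.00 → 0% → £0.00
Leather boots £268.93: apparel, £100.00 or more → 4% → £10.76
Tax on apparel = £0.00 + £0.00 + £10.76 = £10.76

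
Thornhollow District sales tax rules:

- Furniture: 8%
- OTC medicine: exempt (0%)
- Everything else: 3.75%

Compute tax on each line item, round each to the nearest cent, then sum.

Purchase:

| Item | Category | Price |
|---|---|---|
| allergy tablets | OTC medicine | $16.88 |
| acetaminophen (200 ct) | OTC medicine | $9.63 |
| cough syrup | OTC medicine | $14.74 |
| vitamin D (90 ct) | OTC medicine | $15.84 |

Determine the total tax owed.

$0.00

Allergy tablets $16.88: OTC medicine → 0% → $0.00
Acetaminophen (200 ct) $9.63: OTC medicine → 0% → $0.00
Cough syrup $14.74: OTC medicine → 0% → $0.00
Vitamin D (90 ct) $15.84: OTC medicine → 0% → $0.00
Total tax = $0.00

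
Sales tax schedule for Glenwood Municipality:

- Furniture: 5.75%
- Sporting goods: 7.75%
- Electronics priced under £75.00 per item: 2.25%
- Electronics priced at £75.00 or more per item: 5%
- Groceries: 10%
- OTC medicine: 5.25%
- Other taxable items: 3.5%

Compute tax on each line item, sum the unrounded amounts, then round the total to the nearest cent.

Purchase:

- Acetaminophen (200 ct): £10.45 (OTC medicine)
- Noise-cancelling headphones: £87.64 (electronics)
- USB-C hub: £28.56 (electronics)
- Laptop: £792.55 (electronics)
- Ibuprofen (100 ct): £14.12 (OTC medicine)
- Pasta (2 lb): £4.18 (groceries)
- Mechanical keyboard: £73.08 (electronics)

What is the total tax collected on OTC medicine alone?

£1.29

Acetaminophen (200 ct) £10.45: OTC medicine → 5.25% → £0.548625
Ibuprofen (100 ct) £14.12: OTC medicine → 5.25% → £0.7413
Tax on OTC medicine: unrounded sum = £1.289925 → £1.29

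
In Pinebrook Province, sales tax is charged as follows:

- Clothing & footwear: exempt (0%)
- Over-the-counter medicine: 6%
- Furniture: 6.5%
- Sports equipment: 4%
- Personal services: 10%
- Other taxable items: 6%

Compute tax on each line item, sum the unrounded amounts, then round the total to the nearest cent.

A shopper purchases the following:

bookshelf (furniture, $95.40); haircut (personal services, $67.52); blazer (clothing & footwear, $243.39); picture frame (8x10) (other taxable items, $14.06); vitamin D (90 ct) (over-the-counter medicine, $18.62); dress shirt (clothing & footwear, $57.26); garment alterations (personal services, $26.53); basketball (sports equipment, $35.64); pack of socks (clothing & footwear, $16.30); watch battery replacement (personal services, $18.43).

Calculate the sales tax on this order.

$20.84

Bookshelf $95.40: furniture → 6.5% → $6.201
Haircut $67.52: personal services → 10% → $6.752
Blazer $243.39: clothing & footwear → 0% → $0.00
Picture frame (8x10) $14.06: other taxable items → 6% → $0.8436
Vitamin D (90 ct) $18.62: over-the-counter medicine → 6% → $1.1172
Dress shirt $57.26: clothing & footwear → 0% → $0.00
Garment alterations $26.53: personal services → 10% → $2.653
Basketball $35.64: sports equipment → 4% → $1.4256
Pack of socks $16.30: clothing & footwear → 0% → $0.00
Watch battery replacement $18.43: personal services → 10% → $1.843
Unrounded tax sum = $20.8354 → $20.84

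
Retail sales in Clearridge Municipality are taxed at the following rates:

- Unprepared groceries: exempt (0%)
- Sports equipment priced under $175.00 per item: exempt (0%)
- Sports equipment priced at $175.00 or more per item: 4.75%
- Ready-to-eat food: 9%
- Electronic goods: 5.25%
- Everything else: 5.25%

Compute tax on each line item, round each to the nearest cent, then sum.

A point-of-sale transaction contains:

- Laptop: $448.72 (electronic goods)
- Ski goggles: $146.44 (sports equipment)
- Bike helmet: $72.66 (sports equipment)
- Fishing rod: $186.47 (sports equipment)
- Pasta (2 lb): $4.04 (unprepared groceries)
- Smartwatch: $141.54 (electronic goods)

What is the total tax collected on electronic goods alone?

Laptop $448.72: electronic goods → 5.25% → $23.56
Smartwatch $141.54: electronic goods → 5.25% → $7.43
Tax on electronic goods = $23.56 + $7.43 = $30.99

$30.99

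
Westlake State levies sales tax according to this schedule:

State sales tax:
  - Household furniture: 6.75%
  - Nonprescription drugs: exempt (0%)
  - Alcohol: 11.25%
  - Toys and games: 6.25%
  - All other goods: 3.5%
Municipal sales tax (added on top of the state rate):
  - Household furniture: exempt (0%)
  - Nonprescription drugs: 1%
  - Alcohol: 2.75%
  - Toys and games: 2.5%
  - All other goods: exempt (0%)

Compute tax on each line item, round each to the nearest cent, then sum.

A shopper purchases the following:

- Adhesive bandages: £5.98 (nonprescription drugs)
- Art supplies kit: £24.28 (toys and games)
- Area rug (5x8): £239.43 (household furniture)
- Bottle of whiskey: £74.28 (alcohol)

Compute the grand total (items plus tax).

Adhesive bandages £5.98: nonprescription drugs → 0% + 1% municipal = 1% → £0.06
Art supplies kit £24.28: toys and games → 6.25% + 2.5% municipal = 8.75% → £2.12
Area rug (5x8) £239.43: household furniture → 6.75% + 0% municipal = 6.75% → £16.16
Bottle of whiskey £74.28: alcohol → 11.25% + 2.75% municipal = 14% → £10.40
Subtotal = £343.97; tax = £28.74; total due = £372.71

£372.71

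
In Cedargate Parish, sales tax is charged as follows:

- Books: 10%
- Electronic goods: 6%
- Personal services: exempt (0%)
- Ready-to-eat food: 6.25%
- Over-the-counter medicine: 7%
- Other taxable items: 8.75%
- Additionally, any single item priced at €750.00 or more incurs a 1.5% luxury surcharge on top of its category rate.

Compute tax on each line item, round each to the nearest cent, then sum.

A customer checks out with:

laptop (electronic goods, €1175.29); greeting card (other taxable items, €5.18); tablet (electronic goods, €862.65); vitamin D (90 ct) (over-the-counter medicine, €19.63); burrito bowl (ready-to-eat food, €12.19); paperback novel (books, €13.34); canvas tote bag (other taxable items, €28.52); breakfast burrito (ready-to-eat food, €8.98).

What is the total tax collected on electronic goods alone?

€152.85

Laptop €1175.29: electronic goods → 6% + 1.5% surcharge = 7.5% → €88.15
Tablet €862.65: electronic goods → 6% + 1.5% surcharge = 7.5% → €64.70
Tax on electronic goods = €88.15 + €64.70 = €152.85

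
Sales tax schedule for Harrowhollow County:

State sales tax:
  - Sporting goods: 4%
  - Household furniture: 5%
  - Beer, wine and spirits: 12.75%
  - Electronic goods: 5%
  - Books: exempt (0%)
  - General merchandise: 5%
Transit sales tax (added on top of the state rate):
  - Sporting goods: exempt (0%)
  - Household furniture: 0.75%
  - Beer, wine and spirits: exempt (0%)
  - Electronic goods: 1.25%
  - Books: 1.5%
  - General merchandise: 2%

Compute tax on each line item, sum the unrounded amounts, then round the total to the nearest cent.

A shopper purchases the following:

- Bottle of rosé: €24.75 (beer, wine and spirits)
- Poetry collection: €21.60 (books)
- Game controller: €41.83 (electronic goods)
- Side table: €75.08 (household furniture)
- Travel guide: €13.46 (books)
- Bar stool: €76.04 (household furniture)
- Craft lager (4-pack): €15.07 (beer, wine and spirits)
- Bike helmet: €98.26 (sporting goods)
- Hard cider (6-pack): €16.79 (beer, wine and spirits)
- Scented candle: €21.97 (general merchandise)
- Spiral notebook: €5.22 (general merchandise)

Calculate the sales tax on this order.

€24.88

Bottle of rosé €24.75: beer, wine and spirits → 12.75% + 0% transit = 12.75% → €3.155625
Poetry collection €21.60: books → 0% + 1.5% transit = 1.5% → €0.324
Game controller €41.83: electronic goods → 5% + 1.25% transit = 6.25% → €2.614375
Side table €75.08: household furniture → 5% + 0.75% transit = 5.75% → €4.3171
Travel guide €13.46: books → 0% + 1.5% transit = 1.5% → €0.2019
Bar stool €76.04: household furniture → 5% + 0.75% transit = 5.75% → €4.3723
Craft lager (4-pack) €15.07: beer, wine and spirits → 12.75% + 0% transit = 12.75% → €1.921425
Bike helmet €98.26: sporting goods → 4% + 0% transit = 4% → €3.9304
Hard cider (6-pack) €16.79: beer, wine and spirits → 12.75% + 0% transit = 12.75% → €2.140725
Scented candle €21.97: general merchandise → 5% + 2% transit = 7% → €1.5379
Spiral notebook €5.22: general merchandise → 5% + 2% transit = 7% → €0.3654
Unrounded tax sum = €24.88115 → €24.88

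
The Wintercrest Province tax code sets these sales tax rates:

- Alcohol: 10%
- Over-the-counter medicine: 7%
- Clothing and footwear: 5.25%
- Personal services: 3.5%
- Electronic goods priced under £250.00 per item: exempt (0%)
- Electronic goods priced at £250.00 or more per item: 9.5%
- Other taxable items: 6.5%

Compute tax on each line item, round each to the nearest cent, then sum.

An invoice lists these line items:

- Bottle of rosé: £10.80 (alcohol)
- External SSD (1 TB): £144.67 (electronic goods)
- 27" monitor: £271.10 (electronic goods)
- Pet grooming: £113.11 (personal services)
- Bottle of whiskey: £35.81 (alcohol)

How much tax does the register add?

£34.37

Bottle of rosé £10.80: alcohol → 10% → £1.08
External SSD (1 TB) £144.67: electronic goods, under £250.00 → 0% → £0.00
27" monitor £271.10: electronic goods, £250.00 or more → 9.5% → £25.75
Pet grooming £113.11: personal services → 3.5% → £3.96
Bottle of whiskey £35.81: alcohol → 10% → £3.58
Total tax = £1.08 + £25.75 + £3.96 + £3.58 = £34.37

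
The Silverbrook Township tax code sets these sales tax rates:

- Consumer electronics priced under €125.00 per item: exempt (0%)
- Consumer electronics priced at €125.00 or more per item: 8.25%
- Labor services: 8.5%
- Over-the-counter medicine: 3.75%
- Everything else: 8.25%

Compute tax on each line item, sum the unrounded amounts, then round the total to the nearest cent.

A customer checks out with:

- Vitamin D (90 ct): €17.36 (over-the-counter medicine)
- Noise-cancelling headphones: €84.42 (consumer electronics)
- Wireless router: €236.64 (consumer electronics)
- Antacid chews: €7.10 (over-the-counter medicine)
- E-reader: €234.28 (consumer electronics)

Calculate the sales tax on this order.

Vitamin D (90 ct) €17.36: over-the-counter medicine → 3.75% → €0.651
Noise-cancelling headphones €84.42: consumer electronics, under €125.00 → 0% → €0.00
Wireless router €236.64: consumer electronics, €125.00 or more → 8.25% → €19.5228
Antacid chews €7.10: over-the-counter medicine → 3.75% → €0.26625
E-reader €234.28: consumer electronics, €125.00 or more → 8.25% → €19.3281
Unrounded tax sum = €39.76815 → €39.77

€39.77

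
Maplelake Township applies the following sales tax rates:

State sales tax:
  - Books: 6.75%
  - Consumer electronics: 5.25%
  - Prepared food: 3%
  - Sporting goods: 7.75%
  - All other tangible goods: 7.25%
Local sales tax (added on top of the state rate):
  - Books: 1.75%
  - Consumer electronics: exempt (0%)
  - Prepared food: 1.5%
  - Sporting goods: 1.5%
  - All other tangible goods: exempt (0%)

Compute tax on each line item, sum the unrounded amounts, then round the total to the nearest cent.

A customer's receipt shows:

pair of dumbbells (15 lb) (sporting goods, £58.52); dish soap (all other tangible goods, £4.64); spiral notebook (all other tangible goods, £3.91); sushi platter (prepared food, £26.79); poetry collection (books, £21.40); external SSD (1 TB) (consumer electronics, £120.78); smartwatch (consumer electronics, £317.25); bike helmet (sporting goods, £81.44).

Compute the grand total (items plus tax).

Pair of dumbbells (15 lb) £58.52: sporting goods → 7.75% + 1.5% local = 9.25% → £5.4131
Dish soap £4.64: all other tangible goods → 7.25% + 0% local = 7.25% → £0.3364
Spiral notebook £3.91: all other tangible goods → 7.25% + 0% local = 7.25% → £0.283475
Sushi platter £26.79: prepared food → 3% + 1.5% local = 4.5% → £1.20555
Poetry collection £21.40: books → 6.75% + 1.75% local = 8.5% → £1.819
External SSD (1 TB) £120.78: consumer electronics → 5.25% + 0% local = 5.25% → £6.34095
Smartwatch £317.25: consumer electronics → 5.25% + 0% local = 5.25% → £16.655625
Bike helmet £81.44: sporting goods → 7.75% + 1.5% local = 9.25% → £7.5332
Subtotal = £634.73; unrounded tax = £39.5873 → £39.59; total due = £674.32

£674.32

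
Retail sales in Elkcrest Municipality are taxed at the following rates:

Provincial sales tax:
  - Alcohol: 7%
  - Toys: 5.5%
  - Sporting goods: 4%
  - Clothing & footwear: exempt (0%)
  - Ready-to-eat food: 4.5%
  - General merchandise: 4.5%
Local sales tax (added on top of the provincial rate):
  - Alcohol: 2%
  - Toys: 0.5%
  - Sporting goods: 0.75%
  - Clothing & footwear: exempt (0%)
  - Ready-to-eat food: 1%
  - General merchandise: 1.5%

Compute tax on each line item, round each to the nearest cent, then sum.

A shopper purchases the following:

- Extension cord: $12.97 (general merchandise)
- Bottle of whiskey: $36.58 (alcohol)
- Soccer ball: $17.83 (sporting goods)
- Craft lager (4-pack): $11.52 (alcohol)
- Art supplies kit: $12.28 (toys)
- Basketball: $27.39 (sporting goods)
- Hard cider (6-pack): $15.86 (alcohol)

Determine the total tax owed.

$9.43

Extension cord $12.97: general merchandise → 4.5% + 1.5% local = 6% → $0.78
Bottle of whiskey $36.58: alcohol → 7% + 2% local = 9% → $3.29
Soccer ball $17.83: sporting goods → 4% + 0.75% local = 4.75% → $0.85
Craft lager (4-pack) $11.52: alcohol → 7% + 2% local = 9% → $1.04
Art supplies kit $12.28: toys → 5.5% + 0.5% local = 6% → $0.74
Basketball $27.39: sporting goods → 4% + 0.75% local = 4.75% → $1.30
Hard cider (6-pack) $15.86: alcohol → 7% + 2% local = 9% → $1.43
Total tax = $0.78 + $3.29 + $0.85 + $1.04 + $0.74 + $1.30 + $1.43 = $9.43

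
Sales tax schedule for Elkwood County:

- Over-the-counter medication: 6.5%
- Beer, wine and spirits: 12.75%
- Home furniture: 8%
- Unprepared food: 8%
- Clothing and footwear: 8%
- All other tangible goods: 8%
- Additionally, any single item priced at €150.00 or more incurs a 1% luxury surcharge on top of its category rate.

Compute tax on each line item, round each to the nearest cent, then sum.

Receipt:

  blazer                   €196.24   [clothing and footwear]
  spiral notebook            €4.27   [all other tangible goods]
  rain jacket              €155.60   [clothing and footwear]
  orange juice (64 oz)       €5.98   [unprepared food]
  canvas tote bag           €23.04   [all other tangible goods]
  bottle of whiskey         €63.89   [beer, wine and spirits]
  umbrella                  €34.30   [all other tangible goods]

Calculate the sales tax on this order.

€45.21

Blazer €196.24: clothing and footwear → 8% + 1% surcharge = 9% → €17.66
Spiral notebook €4.27: all other tangible goods → 8% → €0.34
Rain jacket €155.60: clothing and footwear → 8% + 1% surcharge = 9% → €14.00
Orange juice (64 oz) €5.98: unprepared food → 8% → €0.48
Canvas tote bag €23.04: all other tangible goods → 8% → €1.84
Bottle of whiskey €63.89: beer, wine and spirits → 12.75% → €8.15
Umbrella €34.30: all other tangible goods → 8% → €2.74
Total tax = €17.66 + €0.34 + €14.00 + €0.48 + €1.84 + €8.15 + €2.74 = €45.21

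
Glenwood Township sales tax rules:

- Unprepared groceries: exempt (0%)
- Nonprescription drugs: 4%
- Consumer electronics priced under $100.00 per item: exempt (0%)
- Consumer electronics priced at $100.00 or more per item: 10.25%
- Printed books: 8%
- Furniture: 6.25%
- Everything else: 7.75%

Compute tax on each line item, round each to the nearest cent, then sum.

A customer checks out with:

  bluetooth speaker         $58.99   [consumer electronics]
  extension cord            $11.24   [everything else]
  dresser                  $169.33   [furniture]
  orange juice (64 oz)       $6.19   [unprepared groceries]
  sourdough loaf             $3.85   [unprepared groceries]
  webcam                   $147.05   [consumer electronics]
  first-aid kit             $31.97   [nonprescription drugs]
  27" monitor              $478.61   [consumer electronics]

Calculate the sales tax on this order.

Bluetooth speaker $58.99: consumer electronics, under $100.00 → 0% → $0.00
Extension cord $11.24: everything else → 7.75% → $0.87
Dresser $169.33: furniture → 6.25% → $10.58
Orange juice (64 oz) $6.19: unprepared groceries → 0% → $0.00
Sourdough loaf $3.85: unprepared groceries → 0% → $0.00
Webcam $147.05: consumer electronics, $100.00 or more → 10.25% → $15.07
First-aid kit $31.97: nonprescription drugs → 4% → $1.28
27" monitor $478.61: consumer electronics, $100.00 or more → 10.25% → $49.06
Total tax = $0.87 + $10.58 + $15.07 + $1.28 + $49.06 = $76.86

$76.86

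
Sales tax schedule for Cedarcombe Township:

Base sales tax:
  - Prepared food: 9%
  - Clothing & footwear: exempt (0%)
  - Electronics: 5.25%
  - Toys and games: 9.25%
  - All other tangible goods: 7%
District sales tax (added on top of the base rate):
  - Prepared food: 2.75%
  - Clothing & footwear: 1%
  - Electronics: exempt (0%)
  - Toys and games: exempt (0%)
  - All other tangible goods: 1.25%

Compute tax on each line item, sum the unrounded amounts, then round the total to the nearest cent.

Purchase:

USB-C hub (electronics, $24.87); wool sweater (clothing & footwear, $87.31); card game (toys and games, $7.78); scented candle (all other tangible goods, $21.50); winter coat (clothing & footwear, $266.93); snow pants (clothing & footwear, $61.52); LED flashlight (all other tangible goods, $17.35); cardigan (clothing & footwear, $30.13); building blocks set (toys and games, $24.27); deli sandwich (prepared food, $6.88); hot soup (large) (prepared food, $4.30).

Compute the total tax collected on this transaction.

$13.25

USB-C hub $24.87: electronics → 5.25% + 0% district = 5.25% → $1.305675
Wool sweater $87.31: clothing & footwear → 0% + 1% district = 1% → $0.8731
Card game $7.78: toys and games → 9.25% + 0% district = 9.25% → $0.71965
Scented candle $21.50: all other tangible goods → 7% + 1.25% district = 8.25% → $1.77375
Winter coat $266.93: clothing & footwear → 0% + 1% district = 1% → $2.6693
Snow pants $61.52: clothing & footwear → 0% + 1% district = 1% → $0.6152
LED flashlight $17.35: all other tangible goods → 7% + 1.25% district = 8.25% → $1.431375
Cardigan $30.13: clothing & footwear → 0% + 1% district = 1% → $0.3013
Building blocks set $24.27: toys and games → 9.25% + 0% district = 9.25% → $2.244975
Deli sandwich $6.88: prepared food → 9% + 2.75% district = 11.75% → $0.8084
Hot soup (large) $4.30: prepared food → 9% + 2.75% district = 11.75% → $0.50525
Unrounded tax sum = $13.247975 → $13.25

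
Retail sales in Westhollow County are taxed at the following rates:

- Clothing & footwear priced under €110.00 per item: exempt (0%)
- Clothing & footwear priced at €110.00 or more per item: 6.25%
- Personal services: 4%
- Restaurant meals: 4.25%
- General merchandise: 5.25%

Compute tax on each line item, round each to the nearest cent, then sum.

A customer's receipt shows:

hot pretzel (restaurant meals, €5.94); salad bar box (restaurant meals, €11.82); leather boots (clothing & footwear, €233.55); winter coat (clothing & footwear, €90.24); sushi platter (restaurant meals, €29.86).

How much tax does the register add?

Hot pretzel €5.94: restaurant meals → 4.25% → €0.25
Salad bar box €11.82: restaurant meals → 4.25% → €0.50
Leather boots €233.55: clothing & footwear, €110.00 or more → 6.25% → €14.60
Winter coat €90.24: clothing & footwear, under €110.00 → 0% → €0.00
Sushi platter €29.86: restaurant meals → 4.25% → €1.27
Total tax = €0.25 + €0.50 + €14.60 + €1.27 = €16.62

€16.62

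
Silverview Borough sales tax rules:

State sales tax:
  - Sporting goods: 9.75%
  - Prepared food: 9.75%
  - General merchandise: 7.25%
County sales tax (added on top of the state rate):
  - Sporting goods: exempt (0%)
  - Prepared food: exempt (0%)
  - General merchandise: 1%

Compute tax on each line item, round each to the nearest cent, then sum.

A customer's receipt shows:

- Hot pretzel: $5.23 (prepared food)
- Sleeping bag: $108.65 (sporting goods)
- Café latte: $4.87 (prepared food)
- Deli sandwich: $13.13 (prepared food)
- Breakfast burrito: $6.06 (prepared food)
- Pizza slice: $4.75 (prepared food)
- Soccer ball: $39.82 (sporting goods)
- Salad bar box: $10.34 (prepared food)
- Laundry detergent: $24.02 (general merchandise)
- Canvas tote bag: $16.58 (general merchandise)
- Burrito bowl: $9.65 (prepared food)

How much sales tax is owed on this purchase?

Hot pretzel $5.23: prepared food → 9.75% + 0% county = 9.75% → $0.51
Sleeping bag $108.65: sporting goods → 9.75% + 0% county = 9.75% → $10.59
Café latte $4.87: prepared food → 9.75% + 0% county = 9.75% → $0.47
Deli sandwich $13.13: prepared food → 9.75% + 0% county = 9.75% → $1.28
Breakfast burrito $6.06: prepared food → 9.75% + 0% county = 9.75% → $0.59
Pizza slice $4.75: prepared food → 9.75% + 0% county = 9.75% → $0.46
Soccer ball $39.82: sporting goods → 9.75% + 0% county = 9.75% → $3.88
Salad bar box $10.34: prepared food → 9.75% + 0% county = 9.75% → $1.01
Laundry detergent $24.02: general merchandise → 7.25% + 1% county = 8.25% → $1.98
Canvas tote bag $16.58: general merchandise → 7.25% + 1% county = 8.25% → $1.37
Burrito bowl $9.65: prepared food → 9.75% + 0% county = 9.75% → $0.94
Total tax = $0.51 + $10.59 + $0.47 + $1.28 + $0.59 + $0.46 + $3.88 + $1.01 + $1.98 + $1.37 + $0.94 = $23.08

$23.08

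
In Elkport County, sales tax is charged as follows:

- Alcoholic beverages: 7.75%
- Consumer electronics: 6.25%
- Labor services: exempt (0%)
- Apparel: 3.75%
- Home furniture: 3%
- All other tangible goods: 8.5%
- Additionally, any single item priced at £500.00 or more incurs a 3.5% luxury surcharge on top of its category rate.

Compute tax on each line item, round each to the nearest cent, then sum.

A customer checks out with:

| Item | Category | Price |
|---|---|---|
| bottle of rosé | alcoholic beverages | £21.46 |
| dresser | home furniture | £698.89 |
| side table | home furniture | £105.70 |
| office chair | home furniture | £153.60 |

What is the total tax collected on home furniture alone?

£53.21

Dresser £698.89: home furniture → 3% + 3.5% surcharge = 6.5% → £45.43
Side table £105.70: home furniture → 3% → £3.17
Office chair £153.60: home furniture → 3% → £4.61
Tax on home furniture = £45.43 + £3.17 + £4.61 = £53.21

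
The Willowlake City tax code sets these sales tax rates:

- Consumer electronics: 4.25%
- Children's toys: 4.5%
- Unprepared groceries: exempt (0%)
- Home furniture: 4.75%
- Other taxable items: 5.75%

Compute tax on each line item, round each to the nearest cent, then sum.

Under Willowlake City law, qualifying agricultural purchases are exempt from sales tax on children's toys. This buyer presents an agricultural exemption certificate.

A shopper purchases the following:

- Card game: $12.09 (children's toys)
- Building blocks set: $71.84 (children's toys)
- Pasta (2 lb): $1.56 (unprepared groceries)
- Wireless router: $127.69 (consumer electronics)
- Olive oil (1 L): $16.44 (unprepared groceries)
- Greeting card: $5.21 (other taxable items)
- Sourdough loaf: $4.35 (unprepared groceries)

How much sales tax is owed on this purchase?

$5.73

Card game $12.09: children's toys, buyer-exempt → 0% → $0.00
Building blocks set $71.84: children's toys, buyer-exempt → 0% → $0.00
Pasta (2 lb) $1.56: unprepared groceries → 0% → $0.00
Wireless router $127.69: consumer electronics → 4.25% → $5.43
Olive oil (1 L) $16.44: unprepared groceries → 0% → $0.00
Greeting card $5.21: other taxable items → 5.75% → $0.30
Sourdough loaf $4.35: unprepared groceries → 0% → $0.00
Total tax = $5.43 + $0.30 = $5.73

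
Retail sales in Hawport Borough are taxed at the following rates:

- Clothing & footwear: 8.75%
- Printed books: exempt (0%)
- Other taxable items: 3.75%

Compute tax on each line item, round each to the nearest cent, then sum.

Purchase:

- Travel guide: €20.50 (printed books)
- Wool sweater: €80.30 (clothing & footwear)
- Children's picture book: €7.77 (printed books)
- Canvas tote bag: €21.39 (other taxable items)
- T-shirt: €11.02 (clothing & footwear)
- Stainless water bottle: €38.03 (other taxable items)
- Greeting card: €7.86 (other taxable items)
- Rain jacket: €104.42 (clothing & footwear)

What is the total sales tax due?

€19.65

Travel guide €20.50: printed books → 0% → €0.00
Wool sweater €80.30: clothing & footwear → 8.75% → €7.03
Children's picture book €7.77: printed books → 0% → €0.00
Canvas tote bag €21.39: other taxable items → 3.75% → €0.80
T-shirt €11.02: clothing & footwear → 8.75% → €0.96
Stainless water bottle €38.03: other taxable items → 3.75% → €1.43
Greeting card €7.86: other taxable items → 3.75% → €0.29
Rain jacket €104.42: clothing & footwear → 8.75% → €9.14
Total tax = €7.03 + €0.80 + €0.96 + €1.43 + €0.29 + €9.14 = €19.65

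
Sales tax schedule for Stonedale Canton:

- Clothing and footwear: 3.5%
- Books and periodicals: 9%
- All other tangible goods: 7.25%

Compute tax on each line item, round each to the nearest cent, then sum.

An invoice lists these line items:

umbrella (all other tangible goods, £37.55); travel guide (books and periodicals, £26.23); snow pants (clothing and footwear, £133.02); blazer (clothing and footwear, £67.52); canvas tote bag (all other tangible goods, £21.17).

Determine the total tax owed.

£13.63

Umbrella £37.55: all other tangible goods → 7.25% → £2.72
Travel guide £26.23: books and periodicals → 9% → £2.36
Snow pants £133.02: clothing and footwear → 3.5% → £4.66
Blazer £67.52: clothing and footwear → 3.5% → £2.36
Canvas tote bag £21.17: all other tangible goods → 7.25% → £1.53
Total tax = £2.72 + £2.36 + £4.66 + £2.36 + £1.53 = £13.63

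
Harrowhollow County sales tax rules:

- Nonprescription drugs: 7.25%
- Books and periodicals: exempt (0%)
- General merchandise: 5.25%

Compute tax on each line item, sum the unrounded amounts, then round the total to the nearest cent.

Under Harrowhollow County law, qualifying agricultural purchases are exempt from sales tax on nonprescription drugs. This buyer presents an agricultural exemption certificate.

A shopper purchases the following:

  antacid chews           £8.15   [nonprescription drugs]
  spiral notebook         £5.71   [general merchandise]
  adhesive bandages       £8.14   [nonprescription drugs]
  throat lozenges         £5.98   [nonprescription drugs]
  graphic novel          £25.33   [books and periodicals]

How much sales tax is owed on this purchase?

£0.30

Antacid chews £8.15: nonprescription drugs, buyer-exempt → 0% → £0.00
Spiral notebook £5.71: general merchandise → 5.25% → £0.299775
Adhesive bandages £8.14: nonprescription drugs, buyer-exempt → 0% → £0.00
Throat lozenges £5.98: nonprescription drugs, buyer-exempt → 0% → £0.00
Graphic novel £25.33: books and periodicals → 0% → £0.00
Unrounded tax sum = £0.299775 → £0.30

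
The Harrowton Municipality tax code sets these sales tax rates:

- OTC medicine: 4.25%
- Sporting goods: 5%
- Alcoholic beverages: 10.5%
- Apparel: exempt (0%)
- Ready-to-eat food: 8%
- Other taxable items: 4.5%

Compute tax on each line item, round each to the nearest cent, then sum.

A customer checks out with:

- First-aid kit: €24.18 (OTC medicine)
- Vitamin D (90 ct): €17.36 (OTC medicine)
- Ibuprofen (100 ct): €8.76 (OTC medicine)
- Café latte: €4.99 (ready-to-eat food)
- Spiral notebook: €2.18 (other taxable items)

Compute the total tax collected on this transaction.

€2.64

First-aid kit €24.18: OTC medicine → 4.25% → €1.03
Vitamin D (90 ct) €17.36: OTC medicine → 4.25% → €0.74
Ibuprofen (100 ct) €8.76: OTC medicine → 4.25% → €0.37
Café latte €4.99: ready-to-eat food → 8% → €0.40
Spiral notebook €2.18: other taxable items → 4.5% → €0.10
Total tax = €1.03 + €0.74 + €0.37 + €0.40 + €0.10 = €2.64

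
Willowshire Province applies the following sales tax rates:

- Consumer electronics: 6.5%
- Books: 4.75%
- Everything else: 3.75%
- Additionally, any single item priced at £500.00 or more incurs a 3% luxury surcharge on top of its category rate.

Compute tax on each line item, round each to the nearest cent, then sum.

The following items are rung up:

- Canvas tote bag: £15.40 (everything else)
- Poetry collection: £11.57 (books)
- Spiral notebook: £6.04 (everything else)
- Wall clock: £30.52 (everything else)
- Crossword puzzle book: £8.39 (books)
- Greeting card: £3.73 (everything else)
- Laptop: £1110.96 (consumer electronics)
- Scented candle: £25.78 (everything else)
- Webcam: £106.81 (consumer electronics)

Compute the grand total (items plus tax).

Canvas tote bag £15.40: everything else → 3.75% → £0.58
Poetry collection £11.57: books → 4.75% → £0.55
Spiral notebook £6.04: everything else → 3.75% → £0.23
Wall clock £30.52: everything else → 3.75% → £1.14
Crossword puzzle book £8.39: books → 4.75% → £0.40
Greeting card £3.73: everything else → 3.75% → £0.14
Laptop £1110.96: consumer electronics → 6.5% + 3% surcharge = 9.5% → £105.54
Scented candle £25.78: everything else → 3.75% → £0.97
Webcam £106.81: consumer electronics → 6.5% → £6.94
Subtotal = £1319.20; tax = £116.49; total due = £1435.69

£1435.69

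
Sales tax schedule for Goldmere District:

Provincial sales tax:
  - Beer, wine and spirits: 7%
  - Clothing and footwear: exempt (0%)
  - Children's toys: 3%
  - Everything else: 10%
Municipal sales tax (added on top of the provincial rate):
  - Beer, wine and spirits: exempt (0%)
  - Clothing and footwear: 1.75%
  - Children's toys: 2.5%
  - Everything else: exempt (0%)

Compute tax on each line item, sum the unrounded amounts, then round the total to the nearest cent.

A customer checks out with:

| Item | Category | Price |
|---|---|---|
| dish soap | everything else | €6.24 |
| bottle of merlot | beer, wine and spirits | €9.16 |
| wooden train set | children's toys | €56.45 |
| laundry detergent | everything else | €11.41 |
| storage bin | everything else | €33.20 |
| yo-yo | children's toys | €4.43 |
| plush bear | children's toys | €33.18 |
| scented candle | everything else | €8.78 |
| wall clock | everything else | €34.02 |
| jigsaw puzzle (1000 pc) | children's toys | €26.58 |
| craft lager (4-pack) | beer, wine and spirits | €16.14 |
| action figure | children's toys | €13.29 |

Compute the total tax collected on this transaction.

€18.50

Dish soap €6.24: everything else → 10% + 0% municipal = 10% → €0.624
Bottle of merlot €9.16: beer, wine and spirits → 7% + 0% municipal = 7% → €0.6412
Wooden train set €56.45: children's toys → 3% + 2.5% municipal = 5.5% → €3.10475
Laundry detergent €11.41: everything else → 10% + 0% municipal = 10% → €1.141
Storage bin €33.20: everything else → 10% + 0% municipal = 10% → €3.32
Yo-yo €4.43: children's toys → 3% + 2.5% municipal = 5.5% → €0.24365
Plush bear €33.18: children's toys → 3% + 2.5% municipal = 5.5% → €1.8249
Scented candle €8.78: everything else → 10% + 0% municipal = 10% → €0.878
Wall clock €34.02: everything else → 10% + 0% municipal = 10% → €3.402
Jigsaw puzzle (1000 pc) €26.58: children's toys → 3% + 2.5% municipal = 5.5% → €1.4619
Craft lager (4-pack) €16.14: beer, wine and spirits → 7% + 0% municipal = 7% → €1.1298
Action figure €13.29: children's toys → 3% + 2.5% municipal = 5.5% → €0.73095
Unrounded tax sum = €18.50215 → €18.50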